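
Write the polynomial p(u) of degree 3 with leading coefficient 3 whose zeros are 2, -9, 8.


p(u) = 3(u - 2)(u + 9)(u - 8)
Expand: 3u^3 - 3u^2 - 222u + 432


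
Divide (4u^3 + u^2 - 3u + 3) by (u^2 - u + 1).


(4u^3 + u^2 - 3u + 3) / (u^2 - u + 1)
Step 1: 4u * (u^2 - u + 1) = 4u^3 - 4u^2 + 4u; subtract.
Step 2: 5 * (u^2 - u + 1) = 5u^2 - 5u + 5; subtract.
Quotient: 4u + 5, Remainder: -2u - 2


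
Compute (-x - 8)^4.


Expand (-x - 8)^4 by repeated multiplication:
  (-x - 8)^2 = x^2 + 16x + 64
  (-x - 8)^3 = -x^3 - 24x^2 - 192x - 512
= x^4 + 32x^3 + 384x^2 + 2048x + 4096


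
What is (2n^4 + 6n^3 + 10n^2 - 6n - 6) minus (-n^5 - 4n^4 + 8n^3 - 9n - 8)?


Distribute the minus sign:
  (2n^4 + 6n^3 + 10n^2 - 6n - 6)
- (-n^5 - 4n^4 + 8n^3 - 9n - 8)
Negate second polynomial: n^5 + 4n^4 - 8n^3 + 9n + 8
Add: n^5 + 6n^4 - 2n^3 + 10n^2 + 3n + 2


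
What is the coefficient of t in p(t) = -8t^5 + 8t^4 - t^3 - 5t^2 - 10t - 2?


Read off the coefficient of t: -10


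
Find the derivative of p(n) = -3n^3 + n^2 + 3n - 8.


Apply the power rule term by term:
  d/dn(-3n^3) = -9n^2
  d/dn(n^2) = 2n
  d/dn(3n) = 3
  d/dn(-8) = 0
p'(n) = -9n^2 + 2n + 3


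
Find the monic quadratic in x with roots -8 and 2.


p(x) = (x + 8)(x - 2)
Expand: x^2 + 6x - 16


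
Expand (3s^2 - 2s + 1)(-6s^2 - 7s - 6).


Distribute each term of the first polynomial:
  (3s^2)(-6s^2 - 7s - 6) = -18s^4 - 21s^3 - 18s^2
  (-2s)(-6s^2 - 7s - 6) = 12s^3 + 14s^2 + 12s
  (1)(-6s^2 - 7s - 6) = -6s^2 - 7s - 6
Sum: -18s^4 - 9s^3 - 10s^2 + 5s - 6


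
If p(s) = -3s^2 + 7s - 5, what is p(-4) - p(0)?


p(-4) = -81
p(0) = -5
p(-4) - p(0) = -81 + 5 = -76


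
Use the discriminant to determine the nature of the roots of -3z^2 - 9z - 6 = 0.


D = b^2 - 4ac = (-9)^2 - 4(-3)(-6) = 81 - 72 = 9
Since D > 0: two distinct rational roots


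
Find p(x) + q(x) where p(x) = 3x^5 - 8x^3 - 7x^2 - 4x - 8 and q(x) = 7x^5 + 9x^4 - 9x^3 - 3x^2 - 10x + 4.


Align terms by degree and add:
  3x^5 - 8x^3 - 7x^2 - 4x - 8
+ 7x^5 + 9x^4 - 9x^3 - 3x^2 - 10x + 4
= 10x^5 + 9x^4 - 17x^3 - 10x^2 - 14x - 4


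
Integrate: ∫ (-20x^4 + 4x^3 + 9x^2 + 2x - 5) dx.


Reverse power rule on each term:
  ∫ -20x^4 dx = -4x^5
  ∫ 4x^3 dx = x^4
  ∫ 9x^2 dx = 3x^3
  ∫ 2x dx = x^2
  ∫ -5 dx = -5x
F(x) = -4x^5 + x^4 + 3x^3 + x^2 - 5x + C


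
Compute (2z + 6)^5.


Expand (2z + 6)^5 by repeated multiplication:
  (2z + 6)^2 = 4z^2 + 24z + 36
  (2z + 6)^3 = 8z^3 + 72z^2 + 216z + 216
  (2z + 6)^4 = 16z^4 + 192z^3 + 864z^2 + 1728z + 1296
= 32z^5 + 480z^4 + 2880z^3 + 8640z^2 + 12960z + 7776


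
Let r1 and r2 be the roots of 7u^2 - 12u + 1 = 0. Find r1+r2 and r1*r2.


For au^2+bu+c=0: sum = -b/a, product = c/a.
a=7, b=-12, c=1
Sum = -(-12)/7 = 12/7
Product = (1)/7 = 1/7


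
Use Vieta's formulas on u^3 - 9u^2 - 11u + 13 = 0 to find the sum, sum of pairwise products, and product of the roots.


Monic cubic u^3+bu^2+cu+d=0: sum=-b, pairwise sum=c, product=-d.
b=-9, c=-11, d=13
r1+r2+r3 = 9
r1r2+r1r3+r2r3 = -11
r1r2r3 = -13


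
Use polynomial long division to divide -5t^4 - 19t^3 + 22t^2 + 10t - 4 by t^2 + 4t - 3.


(-5t^4 - 19t^3 + 22t^2 + 10t - 4) / (t^2 + 4t - 3)
Step 1: -5t^2 * (t^2 + 4t - 3) = -5t^4 - 20t^3 + 15t^2; subtract.
Step 2: t * (t^2 + 4t - 3) = t^3 + 4t^2 - 3t; subtract.
Step 3: 3 * (t^2 + 4t - 3) = 3t^2 + 12t - 9; subtract.
Quotient: -5t^2 + t + 3, Remainder: t + 5


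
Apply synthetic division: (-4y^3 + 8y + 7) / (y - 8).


Synthetic division with c = 8. Coefficients: -4, 0, 8, 7
Bring down -4.
  -4 * 8 = -32; -32 + 0 = -32
  -32 * 8 = -256; -256 + 8 = -248
  -248 * 8 = -1984; -1984 + 7 = -1977
Quotient: -4y^2 - 32y - 248, Remainder: -1977


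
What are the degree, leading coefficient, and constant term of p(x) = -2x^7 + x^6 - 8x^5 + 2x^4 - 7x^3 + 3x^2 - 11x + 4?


Highest power of x is 7, with coefficient -2. Constant term is 4.
Degree = 7, leading coefficient = -2, constant term = 4


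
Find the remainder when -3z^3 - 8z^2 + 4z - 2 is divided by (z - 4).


By the Remainder Theorem, the remainder equals p(4):
  -3*(4)^3 = -192
  -8*(4)^2 = -128
  4*(4)^1 = 16
  constant: -2
Sum: -192 - 128 + 16 - 2 = -306


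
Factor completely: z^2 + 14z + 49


Roots satisfy r1 + r2 = -b/a = -14 and r1*r2 = c/a = 49.
So r1 = -7, r2 = -7.
z^2 + 14z + 49 = (z - r1)(z - r2) = (z + 7)(z + 7)


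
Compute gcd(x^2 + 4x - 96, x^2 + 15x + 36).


Factor each:
  x^2 + 4x - 96 = (x + 12)(x - 8)
  x^2 + 15x + 36 = (x + 12)(x + 3)
Common monic factor: x + 12


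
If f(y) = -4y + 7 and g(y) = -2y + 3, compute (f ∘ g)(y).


Substitute g(y) into f:
f(g(y)) = -4*(-2y + 3) + 7
Expand and combine: 8y - 5


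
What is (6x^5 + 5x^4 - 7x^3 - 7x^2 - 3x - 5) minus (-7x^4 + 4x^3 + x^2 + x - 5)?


Distribute the minus sign:
  (6x^5 + 5x^4 - 7x^3 - 7x^2 - 3x - 5)
- (-7x^4 + 4x^3 + x^2 + x - 5)
Negate second polynomial: 7x^4 - 4x^3 - x^2 - x + 5
Add: 6x^5 + 12x^4 - 11x^3 - 8x^2 - 4x


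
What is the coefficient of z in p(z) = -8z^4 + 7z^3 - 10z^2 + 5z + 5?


Read off the coefficient of z: 5


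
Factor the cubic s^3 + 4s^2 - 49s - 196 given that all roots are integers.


Try integer roots (divisors of -196). s=-4: p(-4)=0.
Divide out (s + 4): quotient is s^2 - 49.
Factor the quadratic: (s + 7)(s - 7)
Result: (s + 4)(s + 7)(s - 7)


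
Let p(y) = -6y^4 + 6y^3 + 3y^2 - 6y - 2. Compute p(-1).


Using direct substitution:
  -6 * (-1)^4 = -6
  6 * (-1)^3 = -6
  3 * (-1)^2 = 3
  -6 * (-1)^1 = 6
  constant: -2
Sum = -6 - 6 + 3 + 6 - 2 = -5


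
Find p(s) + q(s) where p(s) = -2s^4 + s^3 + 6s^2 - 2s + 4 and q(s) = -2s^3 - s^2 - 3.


Align terms by degree and add:
  -2s^4 + s^3 + 6s^2 - 2s + 4
  -2s^3 - s^2 - 3
= -2s^4 - s^3 + 5s^2 - 2s + 1


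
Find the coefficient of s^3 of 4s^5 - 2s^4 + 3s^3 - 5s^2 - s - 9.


Read off the coefficient of s^3: 3


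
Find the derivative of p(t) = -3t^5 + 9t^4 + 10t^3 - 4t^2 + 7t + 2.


Apply the power rule term by term:
  d/dt(-3t^5) = -15t^4
  d/dt(9t^4) = 36t^3
  d/dt(10t^3) = 30t^2
  d/dt(-4t^2) = -8t
  d/dt(7t) = 7
  d/dt(2) = 0
p'(t) = -15t^4 + 36t^3 + 30t^2 - 8t + 7


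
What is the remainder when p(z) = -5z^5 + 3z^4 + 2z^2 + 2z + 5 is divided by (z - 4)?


By the Remainder Theorem, the remainder equals p(4):
  -5*(4)^5 = -5120
  3*(4)^4 = 768
  0*(4)^3 = 0
  2*(4)^2 = 32
  2*(4)^1 = 8
  constant: 5
Sum: -5120 + 768 + 0 + 32 + 8 + 5 = -4307


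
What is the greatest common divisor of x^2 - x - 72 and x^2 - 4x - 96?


Factor each:
  x^2 - x - 72 = (x + 8)(x - 9)
  x^2 - 4x - 96 = (x + 8)(x - 12)
Common monic factor: x + 8


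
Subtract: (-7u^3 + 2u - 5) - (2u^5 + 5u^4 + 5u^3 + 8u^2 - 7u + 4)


Distribute the minus sign:
  (-7u^3 + 2u - 5)
- (2u^5 + 5u^4 + 5u^3 + 8u^2 - 7u + 4)
Negate second polynomial: -2u^5 - 5u^4 - 5u^3 - 8u^2 + 7u - 4
Add: -2u^5 - 5u^4 - 12u^3 - 8u^2 + 9u - 9


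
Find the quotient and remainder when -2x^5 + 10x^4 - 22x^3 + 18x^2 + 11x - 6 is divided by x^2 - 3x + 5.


(-2x^5 + 10x^4 - 22x^3 + 18x^2 + 11x - 6) / (x^2 - 3x + 5)
Step 1: -2x^3 * (x^2 - 3x + 5) = -2x^5 + 6x^4 - 10x^3; subtract.
Step 2: 4x^2 * (x^2 - 3x + 5) = 4x^4 - 12x^3 + 20x^2; subtract.
Step 3: 0 * (x^2 - 3x + 5) = 0; subtract.
Step 4: -2 * (x^2 - 3x + 5) = -2x^2 + 6x - 10; subtract.
Quotient: -2x^3 + 4x^2 - 2, Remainder: 5x + 4


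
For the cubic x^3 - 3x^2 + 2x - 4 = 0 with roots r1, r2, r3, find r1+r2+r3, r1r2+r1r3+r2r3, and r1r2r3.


Monic cubic x^3+bx^2+cx+d=0: sum=-b, pairwise sum=c, product=-d.
b=-3, c=2, d=-4
r1+r2+r3 = 3
r1r2+r1r3+r2r3 = 2
r1r2r3 = 4


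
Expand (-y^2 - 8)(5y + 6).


Distribute each term of the first polynomial:
  (-y^2)(5y + 6) = -5y^3 - 6y^2
  (-8)(5y + 6) = -40y - 48
Sum: -5y^3 - 6y^2 - 40y - 48


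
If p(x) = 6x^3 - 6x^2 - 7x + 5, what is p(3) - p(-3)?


p(3) = 92
p(-3) = -190
p(3) - p(-3) = 92 + 190 = 282


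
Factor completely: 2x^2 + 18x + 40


Roots satisfy r1 + r2 = -b/a = -9 and r1*r2 = c/a = 20.
So r1 = -4, r2 = -5.
2x^2 + 18x + 40 = 2(x - r1)(x - r2) = 2(x + 4)(x + 5)


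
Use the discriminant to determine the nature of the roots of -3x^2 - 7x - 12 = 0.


D = b^2 - 4ac = (-7)^2 - 4(-3)(-12) = 49 - 144 = -95
Since D < 0: two complex conjugate roots (no real roots)


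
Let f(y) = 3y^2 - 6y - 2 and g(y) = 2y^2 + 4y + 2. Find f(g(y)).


Substitute g(y) into f:
f(g(y)) = 3*(2y^2 + 4y + 2)^2 + (-6)*(2y^2 + 4y + 2) + (-2)
(2y^2 + 4y + 2)^2 = 4y^4 + 16y^3 + 24y^2 + 16y + 4
Expand and combine: 12y^4 + 48y^3 + 60y^2 + 24y - 2


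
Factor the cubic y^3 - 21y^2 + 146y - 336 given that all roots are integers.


Try integer roots (divisors of -336). y=6: p(6)=0.
Divide out (y - 6): quotient is y^2 - 15y + 56.
Factor the quadratic: (y - 8)(y - 7)
Result: (y - 6)(y - 8)(y - 7)


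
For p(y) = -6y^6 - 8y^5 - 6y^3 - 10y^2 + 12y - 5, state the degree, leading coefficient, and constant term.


Highest power of y is 6, with coefficient -6. Constant term is -5.
Degree = 6, leading coefficient = -6, constant term = -5


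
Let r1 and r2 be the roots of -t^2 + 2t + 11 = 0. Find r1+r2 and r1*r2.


For at^2+bt+c=0: sum = -b/a, product = c/a.
a=-1, b=2, c=11
Sum = -(2)/-1 = 2
Product = (11)/-1 = -11


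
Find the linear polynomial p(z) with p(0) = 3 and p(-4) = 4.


p(z) = mz + b. Using p(0)=3, p(-4)=4:
m = (3 - 4)/(0 + 4) = -1/4 = -1/4
b = 3 - m*(0) = 3 = 3
p(z) = -(1/4)z + 3


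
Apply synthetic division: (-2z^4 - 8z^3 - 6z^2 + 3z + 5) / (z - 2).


Synthetic division with c = 2. Coefficients: -2, -8, -6, 3, 5
Bring down -2.
  -2 * 2 = -4; -4 - 8 = -12
  -12 * 2 = -24; -24 - 6 = -30
  -30 * 2 = -60; -60 + 3 = -57
  -57 * 2 = -114; -114 + 5 = -109
Quotient: -2z^3 - 12z^2 - 30z - 57, Remainder: -109


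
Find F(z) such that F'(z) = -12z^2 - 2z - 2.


Reverse power rule on each term:
  ∫ -12z^2 dz = -4z^3
  ∫ -2z dz = -z^2
  ∫ -2 dz = -2z
F(z) = -4z^3 - z^2 - 2z + C


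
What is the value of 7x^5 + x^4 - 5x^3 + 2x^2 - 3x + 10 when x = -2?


Using direct substitution:
  7 * (-2)^5 = -224
  1 * (-2)^4 = 16
  -5 * (-2)^3 = 40
  2 * (-2)^2 = 8
  -3 * (-2)^1 = 6
  constant: 10
Sum = -224 + 16 + 40 + 8 + 6 + 10 = -144


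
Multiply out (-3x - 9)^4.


Expand (-3x - 9)^4 by repeated multiplication:
  (-3x - 9)^2 = 9x^2 + 54x + 81
  (-3x - 9)^3 = -27x^3 - 243x^2 - 729x - 729
= 81x^4 + 972x^3 + 4374x^2 + 8748x + 6561


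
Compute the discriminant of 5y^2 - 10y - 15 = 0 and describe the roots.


D = b^2 - 4ac = (-10)^2 - 4(5)(-15) = 100 + 300 = 400
Since D > 0: two distinct rational roots


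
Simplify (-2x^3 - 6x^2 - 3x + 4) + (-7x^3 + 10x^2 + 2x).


Align terms by degree and add:
  -2x^3 - 6x^2 - 3x + 4
  -7x^3 + 10x^2 + 2x
= -9x^3 + 4x^2 - x + 4


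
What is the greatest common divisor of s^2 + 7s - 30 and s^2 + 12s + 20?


Factor each:
  s^2 + 7s - 30 = (s + 10)(s - 3)
  s^2 + 12s + 20 = (s + 10)(s + 2)
Common monic factor: s + 10


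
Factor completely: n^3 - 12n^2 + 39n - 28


Try integer roots (divisors of -28). n=7: p(7)=0.
Divide out (n - 7): quotient is n^2 - 5n + 4.
Factor the quadratic: (n - 1)(n - 4)
Result: (n - 7)(n - 1)(n - 4)


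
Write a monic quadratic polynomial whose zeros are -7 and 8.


p(s) = (s + 7)(s - 8)
Expand: s^2 - s - 56


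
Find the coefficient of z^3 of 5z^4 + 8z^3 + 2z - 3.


Read off the coefficient of z^3: 8


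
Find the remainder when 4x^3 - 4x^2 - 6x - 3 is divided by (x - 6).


By the Remainder Theorem, the remainder equals p(6):
  4*(6)^3 = 864
  -4*(6)^2 = -144
  -6*(6)^1 = -36
  constant: -3
Sum: 864 - 144 - 36 - 3 = 681


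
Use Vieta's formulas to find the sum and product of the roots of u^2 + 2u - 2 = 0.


For au^2+bu+c=0: sum = -b/a, product = c/a.
a=1, b=2, c=-2
Sum = -(2)/1 = -2
Product = (-2)/1 = -2


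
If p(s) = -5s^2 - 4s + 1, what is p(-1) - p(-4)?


p(-1) = 0
p(-4) = -63
p(-1) - p(-4) = 0 + 63 = 63


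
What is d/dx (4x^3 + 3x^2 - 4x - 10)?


Apply the power rule term by term:
  d/dx(4x^3) = 12x^2
  d/dx(3x^2) = 6x
  d/dx(-4x) = -4
  d/dx(-10) = 0
p'(x) = 12x^2 + 6x - 4


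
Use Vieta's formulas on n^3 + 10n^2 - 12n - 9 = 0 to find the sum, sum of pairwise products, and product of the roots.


Monic cubic n^3+bn^2+cn+d=0: sum=-b, pairwise sum=c, product=-d.
b=10, c=-12, d=-9
r1+r2+r3 = -10
r1r2+r1r3+r2r3 = -12
r1r2r3 = 9


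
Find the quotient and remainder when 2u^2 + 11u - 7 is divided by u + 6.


(2u^2 + 11u - 7) / (u + 6)
Step 1: 2u * (u + 6) = 2u^2 + 12u; subtract.
Step 2: -1 * (u + 6) = -u - 6; subtract.
Quotient: 2u - 1, Remainder: -1


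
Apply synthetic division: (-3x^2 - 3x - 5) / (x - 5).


Synthetic division with c = 5. Coefficients: -3, -3, -5
Bring down -3.
  -3 * 5 = -15; -15 - 3 = -18
  -18 * 5 = -90; -90 - 5 = -95
Quotient: -3x - 18, Remainder: -95


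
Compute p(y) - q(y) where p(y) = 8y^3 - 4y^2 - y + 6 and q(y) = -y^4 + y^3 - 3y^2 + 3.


Distribute the minus sign:
  (8y^3 - 4y^2 - y + 6)
- (-y^4 + y^3 - 3y^2 + 3)
Negate second polynomial: y^4 - y^3 + 3y^2 - 3
Add: y^4 + 7y^3 - y^2 - y + 3


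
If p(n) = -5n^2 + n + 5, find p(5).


Using direct substitution:
  -5 * (5)^2 = -125
  1 * (5)^1 = 5
  constant: 5
Sum = -125 + 5 + 5 = -115


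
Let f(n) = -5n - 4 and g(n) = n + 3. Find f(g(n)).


Substitute g(n) into f:
f(g(n)) = -5*(n + 3) + (-4)
Expand and combine: -5n - 19


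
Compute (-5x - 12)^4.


Expand (-5x - 12)^4 by repeated multiplication:
  (-5x - 12)^2 = 25x^2 + 120x + 144
  (-5x - 12)^3 = -125x^3 - 900x^2 - 2160x - 1728
= 625x^4 + 6000x^3 + 21600x^2 + 34560x + 20736


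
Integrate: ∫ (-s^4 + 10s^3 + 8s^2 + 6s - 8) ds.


Reverse power rule on each term:
  ∫ -s^4 ds = -(1/5)s^5
  ∫ 10s^3 ds = (5/2)s^4
  ∫ 8s^2 ds = (8/3)s^3
  ∫ 6s ds = 3s^2
  ∫ -8 ds = -8s
F(s) = -(1/5)s^5 + (5/2)s^4 + (8/3)s^3 + 3s^2 - 8s + C


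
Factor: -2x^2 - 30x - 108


Roots satisfy r1 + r2 = -b/a = -15 and r1*r2 = c/a = 54.
So r1 = -9, r2 = -6.
-2x^2 - 30x - 108 = -2(x - r1)(x - r2) = -2(x + 9)(x + 6)


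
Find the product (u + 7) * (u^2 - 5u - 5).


Distribute each term of the first polynomial:
  (u)(u^2 - 5u - 5) = u^3 - 5u^2 - 5u
  (7)(u^2 - 5u - 5) = 7u^2 - 35u - 35
Sum: u^3 + 2u^2 - 40u - 35


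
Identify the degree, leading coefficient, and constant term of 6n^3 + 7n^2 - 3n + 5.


Highest power of n is 3, with coefficient 6. Constant term is 5.
Degree = 3, leading coefficient = 6, constant term = 5


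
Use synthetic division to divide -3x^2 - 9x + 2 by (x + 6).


Synthetic division with c = -6. Coefficients: -3, -9, 2
Bring down -3.
  -3 * -6 = 18; 18 - 9 = 9
  9 * -6 = -54; -54 + 2 = -52
Quotient: -3x + 9, Remainder: -52


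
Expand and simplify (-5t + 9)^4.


Expand (-5t + 9)^4 by repeated multiplication:
  (-5t + 9)^2 = 25t^2 - 90t + 81
  (-5t + 9)^3 = -125t^3 + 675t^2 - 1215t + 729
= 625t^4 - 4500t^3 + 12150t^2 - 14580t + 6561


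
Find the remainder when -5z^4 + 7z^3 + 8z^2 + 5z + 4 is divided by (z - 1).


By the Remainder Theorem, the remainder equals p(1):
  -5*(1)^4 = -5
  7*(1)^3 = 7
  8*(1)^2 = 8
  5*(1)^1 = 5
  constant: 4
Sum: -5 + 7 + 8 + 5 + 4 = 19


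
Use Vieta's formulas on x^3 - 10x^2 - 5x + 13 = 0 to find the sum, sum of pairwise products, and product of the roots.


Monic cubic x^3+bx^2+cx+d=0: sum=-b, pairwise sum=c, product=-d.
b=-10, c=-5, d=13
r1+r2+r3 = 10
r1r2+r1r3+r2r3 = -5
r1r2r3 = -13


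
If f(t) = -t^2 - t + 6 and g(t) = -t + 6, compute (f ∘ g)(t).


Substitute g(t) into f:
f(g(t)) = -1*(-t + 6)^2 + (-1)*(-t + 6) + 6
(-t + 6)^2 = t^2 - 12t + 36
Expand and combine: -t^2 + 13t - 36


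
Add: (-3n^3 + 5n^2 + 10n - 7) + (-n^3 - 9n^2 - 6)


Align terms by degree and add:
  -3n^3 + 5n^2 + 10n - 7
  -n^3 - 9n^2 - 6
= -4n^3 - 4n^2 + 10n - 13


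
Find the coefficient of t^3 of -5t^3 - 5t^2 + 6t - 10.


Read off the coefficient of t^3: -5


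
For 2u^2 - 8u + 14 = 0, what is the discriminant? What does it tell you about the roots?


D = b^2 - 4ac = (-8)^2 - 4(2)(14) = 64 - 112 = -48
Since D < 0: two complex conjugate roots (no real roots)


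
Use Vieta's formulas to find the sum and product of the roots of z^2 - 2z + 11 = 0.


For az^2+bz+c=0: sum = -b/a, product = c/a.
a=1, b=-2, c=11
Sum = -(-2)/1 = 2
Product = (11)/1 = 11


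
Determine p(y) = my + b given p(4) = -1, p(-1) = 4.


p(y) = my + b. Using p(4)=-1, p(-1)=4:
m = (-1 - 4)/(4 + 1) = -5/5 = -1
b = -1 - m*(4) = -1 + 4 = 3
p(y) = -y + 3


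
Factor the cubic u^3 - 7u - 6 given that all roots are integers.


Try integer roots (divisors of -6). u=-1: p(-1)=0.
Divide out (u + 1): quotient is u^2 - u - 6.
Factor the quadratic: (u + 2)(u - 3)
Result: (u + 1)(u + 2)(u - 3)


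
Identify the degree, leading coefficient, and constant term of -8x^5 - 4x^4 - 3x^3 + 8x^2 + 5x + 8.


Highest power of x is 5, with coefficient -8. Constant term is 8.
Degree = 5, leading coefficient = -8, constant term = 8


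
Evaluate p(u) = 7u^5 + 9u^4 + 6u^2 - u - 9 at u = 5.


Using direct substitution:
  7 * (5)^5 = 21875
  9 * (5)^4 = 5625
  0 * (5)^3 = 0
  6 * (5)^2 = 150
  -1 * (5)^1 = -5
  constant: -9
Sum = 21875 + 5625 + 0 + 150 - 5 - 9 = 27636


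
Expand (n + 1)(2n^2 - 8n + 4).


Distribute each term of the first polynomial:
  (n)(2n^2 - 8n + 4) = 2n^3 - 8n^2 + 4n
  (1)(2n^2 - 8n + 4) = 2n^2 - 8n + 4
Sum: 2n^3 - 6n^2 - 4n + 4


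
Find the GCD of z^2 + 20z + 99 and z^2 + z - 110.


Factor each:
  z^2 + 20z + 99 = (z + 11)(z + 9)
  z^2 + z - 110 = (z + 11)(z - 10)
Common monic factor: z + 11


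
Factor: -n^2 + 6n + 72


Roots satisfy r1 + r2 = -b/a = 6 and r1*r2 = c/a = -72.
So r1 = 12, r2 = -6.
-n^2 + 6n + 72 = -(n - r1)(n - r2) = -(n - 12)(n + 6)


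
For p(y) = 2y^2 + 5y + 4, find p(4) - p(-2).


p(4) = 56
p(-2) = 2
p(4) - p(-2) = 56 - 2 = 54


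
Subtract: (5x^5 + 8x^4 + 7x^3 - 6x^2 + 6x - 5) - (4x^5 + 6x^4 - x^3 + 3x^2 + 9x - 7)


Distribute the minus sign:
  (5x^5 + 8x^4 + 7x^3 - 6x^2 + 6x - 5)
- (4x^5 + 6x^4 - x^3 + 3x^2 + 9x - 7)
Negate second polynomial: -4x^5 - 6x^4 + x^3 - 3x^2 - 9x + 7
Add: x^5 + 2x^4 + 8x^3 - 9x^2 - 3x + 2


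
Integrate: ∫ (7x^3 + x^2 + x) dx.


Reverse power rule on each term:
  ∫ 7x^3 dx = (7/4)x^4
  ∫ x^2 dx = (1/3)x^3
  ∫ x dx = (1/2)x^2
F(x) = (7/4)x^4 + (1/3)x^3 + (1/2)x^2 + C


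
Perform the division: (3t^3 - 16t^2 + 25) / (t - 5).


(3t^3 - 16t^2 + 25) / (t - 5)
Step 1: 3t^2 * (t - 5) = 3t^3 - 15t^2; subtract.
Step 2: -t * (t - 5) = -t^2 + 5t; subtract.
Step 3: -5 * (t - 5) = -5t + 25; subtract.
Quotient: 3t^2 - t - 5, Remainder: 0


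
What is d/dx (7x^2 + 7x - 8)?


Apply the power rule term by term:
  d/dx(7x^2) = 14x
  d/dx(7x) = 7
  d/dx(-8) = 0
p'(x) = 14x + 7


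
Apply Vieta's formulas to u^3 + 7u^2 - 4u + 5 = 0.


Monic cubic u^3+bu^2+cu+d=0: sum=-b, pairwise sum=c, product=-d.
b=7, c=-4, d=5
r1+r2+r3 = -7
r1r2+r1r3+r2r3 = -4
r1r2r3 = -5


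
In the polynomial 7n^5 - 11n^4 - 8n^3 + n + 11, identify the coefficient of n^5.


Read off the coefficient of n^5: 7


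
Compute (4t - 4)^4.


Expand (4t - 4)^4 by repeated multiplication:
  (4t - 4)^2 = 16t^2 - 32t + 16
  (4t - 4)^3 = 64t^3 - 192t^2 + 192t - 64
= 256t^4 - 1024t^3 + 1536t^2 - 1024t + 256


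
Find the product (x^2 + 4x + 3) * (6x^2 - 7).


Distribute each term of the first polynomial:
  (x^2)(6x^2 - 7) = 6x^4 - 7x^2
  (4x)(6x^2 - 7) = 24x^3 - 28x
  (3)(6x^2 - 7) = 18x^2 - 21
Sum: 6x^4 + 24x^3 + 11x^2 - 28x - 21


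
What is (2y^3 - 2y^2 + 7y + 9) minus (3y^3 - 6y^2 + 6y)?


Distribute the minus sign:
  (2y^3 - 2y^2 + 7y + 9)
- (3y^3 - 6y^2 + 6y)
Negate second polynomial: -3y^3 + 6y^2 - 6y
Add: -y^3 + 4y^2 + y + 9


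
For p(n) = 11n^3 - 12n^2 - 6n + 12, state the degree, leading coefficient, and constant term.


Highest power of n is 3, with coefficient 11. Constant term is 12.
Degree = 3, leading coefficient = 11, constant term = 12


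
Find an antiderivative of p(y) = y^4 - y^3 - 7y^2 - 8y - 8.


Reverse power rule on each term:
  ∫ y^4 dy = (1/5)y^5
  ∫ -y^3 dy = -(1/4)y^4
  ∫ -7y^2 dy = -(7/3)y^3
  ∫ -8y dy = -4y^2
  ∫ -8 dy = -8y
F(y) = (1/5)y^5 - (1/4)y^4 - (7/3)y^3 - 4y^2 - 8y + C


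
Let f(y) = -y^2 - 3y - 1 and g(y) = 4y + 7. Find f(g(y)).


Substitute g(y) into f:
f(g(y)) = -1*(4y + 7)^2 + (-3)*(4y + 7) + (-1)
(4y + 7)^2 = 16y^2 + 56y + 49
Expand and combine: -16y^2 - 68y - 71


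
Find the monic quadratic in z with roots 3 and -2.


p(z) = (z - 3)(z + 2)
Expand: z^2 - z - 6


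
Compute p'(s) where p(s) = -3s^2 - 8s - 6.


Apply the power rule term by term:
  d/ds(-3s^2) = -6s
  d/ds(-8s) = -8
  d/ds(-6) = 0
p'(s) = -6s - 8


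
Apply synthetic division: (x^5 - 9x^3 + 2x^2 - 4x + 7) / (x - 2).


Synthetic division with c = 2. Coefficients: 1, 0, -9, 2, -4, 7
Bring down 1.
  1 * 2 = 2; 2 + 0 = 2
  2 * 2 = 4; 4 - 9 = -5
  -5 * 2 = -10; -10 + 2 = -8
  -8 * 2 = -16; -16 - 4 = -20
  -20 * 2 = -40; -40 + 7 = -33
Quotient: x^4 + 2x^3 - 5x^2 - 8x - 20, Remainder: -33


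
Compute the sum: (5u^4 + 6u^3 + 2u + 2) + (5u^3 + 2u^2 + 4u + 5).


Align terms by degree and add:
  5u^4 + 6u^3 + 2u + 2
+ 5u^3 + 2u^2 + 4u + 5
= 5u^4 + 11u^3 + 2u^2 + 6u + 7


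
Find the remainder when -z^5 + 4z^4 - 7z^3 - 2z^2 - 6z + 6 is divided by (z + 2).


By the Remainder Theorem, the remainder equals p(-2):
  -1*(-2)^5 = 32
  4*(-2)^4 = 64
  -7*(-2)^3 = 56
  -2*(-2)^2 = -8
  -6*(-2)^1 = 12
  constant: 6
Sum: 32 + 64 + 56 - 8 + 12 + 6 = 162


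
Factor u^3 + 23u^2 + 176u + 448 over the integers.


Try integer roots (divisors of 448). u=-8: p(-8)=0.
Divide out (u + 8): quotient is u^2 + 15u + 56.
Factor the quadratic: (u + 7)(u + 8)
Result: (u + 8)(u + 7)(u + 8)


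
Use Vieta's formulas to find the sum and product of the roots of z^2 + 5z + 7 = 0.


For az^2+bz+c=0: sum = -b/a, product = c/a.
a=1, b=5, c=7
Sum = -(5)/1 = -5
Product = (7)/1 = 7


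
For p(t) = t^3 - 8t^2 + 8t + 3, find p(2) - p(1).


p(2) = -5
p(1) = 4
p(2) - p(1) = -5 - 4 = -9


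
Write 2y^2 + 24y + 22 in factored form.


Roots satisfy r1 + r2 = -b/a = -12 and r1*r2 = c/a = 11.
So r1 = -11, r2 = -1.
2y^2 + 24y + 22 = 2(y - r1)(y - r2) = 2(y + 11)(y + 1)


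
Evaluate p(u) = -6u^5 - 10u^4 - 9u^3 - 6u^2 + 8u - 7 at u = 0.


Using direct substitution:
  -6 * (0)^5 = 0
  -10 * (0)^4 = 0
  -9 * (0)^3 = 0
  -6 * (0)^2 = 0
  8 * (0)^1 = 0
  constant: -7
Sum = 0 + 0 + 0 + 0 + 0 - 7 = -7


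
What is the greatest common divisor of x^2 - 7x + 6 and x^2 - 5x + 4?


Factor each:
  x^2 - 7x + 6 = (x - 1)(x - 6)
  x^2 - 5x + 4 = (x - 1)(x - 4)
Common monic factor: x - 1


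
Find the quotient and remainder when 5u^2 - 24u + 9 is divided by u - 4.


(5u^2 - 24u + 9) / (u - 4)
Step 1: 5u * (u - 4) = 5u^2 - 20u; subtract.
Step 2: -4 * (u - 4) = -4u + 16; subtract.
Quotient: 5u - 4, Remainder: -7


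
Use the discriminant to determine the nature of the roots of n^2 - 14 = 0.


D = b^2 - 4ac = (0)^2 - 4(1)(-14) = 0 + 56 = 56
Since D > 0: two distinct irrational roots


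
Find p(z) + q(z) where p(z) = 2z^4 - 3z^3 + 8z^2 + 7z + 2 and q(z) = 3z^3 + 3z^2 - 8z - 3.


Align terms by degree and add:
  2z^4 - 3z^3 + 8z^2 + 7z + 2
+ 3z^3 + 3z^2 - 8z - 3
= 2z^4 + 11z^2 - z - 1


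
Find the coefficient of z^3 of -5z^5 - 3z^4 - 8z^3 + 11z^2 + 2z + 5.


Read off the coefficient of z^3: -8


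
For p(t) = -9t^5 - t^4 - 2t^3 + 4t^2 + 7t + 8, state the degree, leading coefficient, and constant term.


Highest power of t is 5, with coefficient -9. Constant term is 8.
Degree = 5, leading coefficient = -9, constant term = 8


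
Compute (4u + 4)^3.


Expand (4u + 4)^3 by repeated multiplication:
  (4u + 4)^2 = 16u^2 + 32u + 16
= 64u^3 + 192u^2 + 192u + 64


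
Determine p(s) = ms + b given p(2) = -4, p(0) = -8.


p(s) = ms + b. Using p(2)=-4, p(0)=-8:
m = (-4 + 8)/(2) = 4/2 = 2
b = -4 - m*(2) = -4 - 4 = -8
p(s) = 2s - 8


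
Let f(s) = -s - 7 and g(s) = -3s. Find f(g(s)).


Substitute g(s) into f:
f(g(s)) = -1*(-3s) + (-7)
Expand and combine: 3s - 7


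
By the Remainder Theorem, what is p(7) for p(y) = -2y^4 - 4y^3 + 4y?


By the Remainder Theorem, the remainder equals p(7):
  -2*(7)^4 = -4802
  -4*(7)^3 = -1372
  0*(7)^2 = 0
  4*(7)^1 = 28
  constant: 0
Sum: -4802 - 1372 + 0 + 28 + 0 = -6146


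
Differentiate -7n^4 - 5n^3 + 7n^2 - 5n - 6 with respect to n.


Apply the power rule term by term:
  d/dn(-7n^4) = -28n^3
  d/dn(-5n^3) = -15n^2
  d/dn(7n^2) = 14n
  d/dn(-5n) = -5
  d/dn(-6) = 0
p'(n) = -28n^3 - 15n^2 + 14n - 5


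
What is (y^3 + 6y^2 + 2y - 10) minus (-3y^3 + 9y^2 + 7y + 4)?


Distribute the minus sign:
  (y^3 + 6y^2 + 2y - 10)
- (-3y^3 + 9y^2 + 7y + 4)
Negate second polynomial: 3y^3 - 9y^2 - 7y - 4
Add: 4y^3 - 3y^2 - 5y - 14


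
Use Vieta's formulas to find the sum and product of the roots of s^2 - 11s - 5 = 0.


For as^2+bs+c=0: sum = -b/a, product = c/a.
a=1, b=-11, c=-5
Sum = -(-11)/1 = 11
Product = (-5)/1 = -5


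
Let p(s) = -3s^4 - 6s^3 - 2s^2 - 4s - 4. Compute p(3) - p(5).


p(3) = -439
p(5) = -2699
p(3) - p(5) = -439 + 2699 = 2260


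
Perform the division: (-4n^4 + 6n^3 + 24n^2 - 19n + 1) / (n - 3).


(-4n^4 + 6n^3 + 24n^2 - 19n + 1) / (n - 3)
Step 1: -4n^3 * (n - 3) = -4n^4 + 12n^3; subtract.
Step 2: -6n^2 * (n - 3) = -6n^3 + 18n^2; subtract.
Step 3: 6n * (n - 3) = 6n^2 - 18n; subtract.
Step 4: -1 * (n - 3) = -n + 3; subtract.
Quotient: -4n^3 - 6n^2 + 6n - 1, Remainder: -2


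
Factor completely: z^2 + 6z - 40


Roots satisfy r1 + r2 = -b/a = -6 and r1*r2 = c/a = -40.
So r1 = 4, r2 = -10.
z^2 + 6z - 40 = (z - r1)(z - r2) = (z - 4)(z + 10)


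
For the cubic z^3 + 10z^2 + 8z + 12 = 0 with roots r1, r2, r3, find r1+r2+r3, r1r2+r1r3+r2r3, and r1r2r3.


Monic cubic z^3+bz^2+cz+d=0: sum=-b, pairwise sum=c, product=-d.
b=10, c=8, d=12
r1+r2+r3 = -10
r1r2+r1r3+r2r3 = 8
r1r2r3 = -12


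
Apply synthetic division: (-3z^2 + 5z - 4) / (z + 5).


Synthetic division with c = -5. Coefficients: -3, 5, -4
Bring down -3.
  -3 * -5 = 15; 15 + 5 = 20
  20 * -5 = -100; -100 - 4 = -104
Quotient: -3z + 20, Remainder: -104


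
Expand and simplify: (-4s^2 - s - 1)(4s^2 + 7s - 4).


Distribute each term of the first polynomial:
  (-4s^2)(4s^2 + 7s - 4) = -16s^4 - 28s^3 + 16s^2
  (-s)(4s^2 + 7s - 4) = -4s^3 - 7s^2 + 4s
  (-1)(4s^2 + 7s - 4) = -4s^2 - 7s + 4
Sum: -16s^4 - 32s^3 + 5s^2 - 3s + 4


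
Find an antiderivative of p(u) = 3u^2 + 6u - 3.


Reverse power rule on each term:
  ∫ 3u^2 du = u^3
  ∫ 6u du = 3u^2
  ∫ -3 du = -3u
F(u) = u^3 + 3u^2 - 3u + C


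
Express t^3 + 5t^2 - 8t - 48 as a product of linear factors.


Try integer roots (divisors of -48). t=-4: p(-4)=0.
Divide out (t + 4): quotient is t^2 + t - 12.
Factor the quadratic: (t - 3)(t + 4)
Result: (t + 4)(t - 3)(t + 4)


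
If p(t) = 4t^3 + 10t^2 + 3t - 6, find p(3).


Using direct substitution:
  4 * (3)^3 = 108
  10 * (3)^2 = 90
  3 * (3)^1 = 9
  constant: -6
Sum = 108 + 90 + 9 - 6 = 201


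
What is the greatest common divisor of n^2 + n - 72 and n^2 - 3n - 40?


Factor each:
  n^2 + n - 72 = (n - 8)(n + 9)
  n^2 - 3n - 40 = (n - 8)(n + 5)
Common monic factor: n - 8


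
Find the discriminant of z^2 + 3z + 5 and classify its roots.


D = b^2 - 4ac = (3)^2 - 4(1)(5) = 9 - 20 = -11
Since D < 0: two complex conjugate roots (no real roots)


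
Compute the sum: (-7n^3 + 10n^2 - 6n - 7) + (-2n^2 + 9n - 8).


Align terms by degree and add:
  -7n^3 + 10n^2 - 6n - 7
  -2n^2 + 9n - 8
= -7n^3 + 8n^2 + 3n - 15


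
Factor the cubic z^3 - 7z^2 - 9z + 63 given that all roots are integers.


Try integer roots (divisors of 63). z=7: p(7)=0.
Divide out (z - 7): quotient is z^2 - 9.
Factor the quadratic: (z + 3)(z - 3)
Result: (z - 7)(z + 3)(z - 3)


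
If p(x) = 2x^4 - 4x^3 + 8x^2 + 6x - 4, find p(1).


Using direct substitution:
  2 * (1)^4 = 2
  -4 * (1)^3 = -4
  8 * (1)^2 = 8
  6 * (1)^1 = 6
  constant: -4
Sum = 2 - 4 + 8 + 6 - 4 = 8


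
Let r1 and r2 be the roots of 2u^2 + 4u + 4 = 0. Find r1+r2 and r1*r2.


For au^2+bu+c=0: sum = -b/a, product = c/a.
a=2, b=4, c=4
Sum = -(4)/2 = -2
Product = (4)/2 = 2


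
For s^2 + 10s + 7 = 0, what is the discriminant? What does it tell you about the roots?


D = b^2 - 4ac = (10)^2 - 4(1)(7) = 100 - 28 = 72
Since D > 0: two distinct irrational roots


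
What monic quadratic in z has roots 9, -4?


p(z) = (z - 9)(z + 4)
Expand: z^2 - 5z - 36


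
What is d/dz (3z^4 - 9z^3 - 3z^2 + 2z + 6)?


Apply the power rule term by term:
  d/dz(3z^4) = 12z^3
  d/dz(-9z^3) = -27z^2
  d/dz(-3z^2) = -6z
  d/dz(2z) = 2
  d/dz(6) = 0
p'(z) = 12z^3 - 27z^2 - 6z + 2


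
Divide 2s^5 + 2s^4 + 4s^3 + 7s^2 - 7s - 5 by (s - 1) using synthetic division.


Synthetic division with c = 1. Coefficients: 2, 2, 4, 7, -7, -5
Bring down 2.
  2 * 1 = 2; 2 + 2 = 4
  4 * 1 = 4; 4 + 4 = 8
  8 * 1 = 8; 8 + 7 = 15
  15 * 1 = 15; 15 - 7 = 8
  8 * 1 = 8; 8 - 5 = 3
Quotient: 2s^4 + 4s^3 + 8s^2 + 15s + 8, Remainder: 3


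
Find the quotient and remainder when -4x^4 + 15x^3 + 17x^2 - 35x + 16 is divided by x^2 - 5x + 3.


(-4x^4 + 15x^3 + 17x^2 - 35x + 16) / (x^2 - 5x + 3)
Step 1: -4x^2 * (x^2 - 5x + 3) = -4x^4 + 20x^3 - 12x^2; subtract.
Step 2: -5x * (x^2 - 5x + 3) = -5x^3 + 25x^2 - 15x; subtract.
Step 3: 4 * (x^2 - 5x + 3) = 4x^2 - 20x + 12; subtract.
Quotient: -4x^2 - 5x + 4, Remainder: 4


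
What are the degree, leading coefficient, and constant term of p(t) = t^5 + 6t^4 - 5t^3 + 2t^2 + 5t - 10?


Highest power of t is 5, with coefficient 1. Constant term is -10.
Degree = 5, leading coefficient = 1, constant term = -10


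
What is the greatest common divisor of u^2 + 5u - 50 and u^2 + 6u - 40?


Factor each:
  u^2 + 5u - 50 = (u + 10)(u - 5)
  u^2 + 6u - 40 = (u + 10)(u - 4)
Common monic factor: u + 10


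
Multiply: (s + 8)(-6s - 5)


Distribute each term of the first polynomial:
  (s)(-6s - 5) = -6s^2 - 5s
  (8)(-6s - 5) = -48s - 40
Sum: -6s^2 - 53s - 40


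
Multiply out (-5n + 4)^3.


Expand (-5n + 4)^3 by repeated multiplication:
  (-5n + 4)^2 = 25n^2 - 40n + 16
= -125n^3 + 300n^2 - 240n + 64


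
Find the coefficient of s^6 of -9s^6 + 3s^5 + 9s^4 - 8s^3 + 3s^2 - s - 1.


Read off the coefficient of s^6: -9


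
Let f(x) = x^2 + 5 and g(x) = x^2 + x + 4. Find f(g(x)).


Substitute g(x) into f:
f(g(x)) = 1*(x^2 + x + 4)^2 + 5
(x^2 + x + 4)^2 = x^4 + 2x^3 + 9x^2 + 8x + 16
Expand and combine: x^4 + 2x^3 + 9x^2 + 8x + 21


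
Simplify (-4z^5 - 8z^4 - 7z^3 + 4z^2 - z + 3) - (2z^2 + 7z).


Distribute the minus sign:
  (-4z^5 - 8z^4 - 7z^3 + 4z^2 - z + 3)
- (2z^2 + 7z)
Negate second polynomial: -2z^2 - 7z
Add: -4z^5 - 8z^4 - 7z^3 + 2z^2 - 8z + 3


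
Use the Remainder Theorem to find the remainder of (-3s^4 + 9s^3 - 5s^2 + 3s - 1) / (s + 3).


By the Remainder Theorem, the remainder equals p(-3):
  -3*(-3)^4 = -243
  9*(-3)^3 = -243
  -5*(-3)^2 = -45
  3*(-3)^1 = -9
  constant: -1
Sum: -243 - 243 - 45 - 9 - 1 = -541


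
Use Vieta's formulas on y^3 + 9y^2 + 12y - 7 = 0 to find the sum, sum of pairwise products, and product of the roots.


Monic cubic y^3+by^2+cy+d=0: sum=-b, pairwise sum=c, product=-d.
b=9, c=12, d=-7
r1+r2+r3 = -9
r1r2+r1r3+r2r3 = 12
r1r2r3 = 7


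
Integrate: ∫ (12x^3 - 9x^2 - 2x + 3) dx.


Reverse power rule on each term:
  ∫ 12x^3 dx = 3x^4
  ∫ -9x^2 dx = -3x^3
  ∫ -2x dx = -x^2
  ∫ 3 dx = 3x
F(x) = 3x^4 - 3x^3 - x^2 + 3x + C


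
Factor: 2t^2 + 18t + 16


Roots satisfy r1 + r2 = -b/a = -9 and r1*r2 = c/a = 8.
So r1 = -8, r2 = -1.
2t^2 + 18t + 16 = 2(t - r1)(t - r2) = 2(t + 8)(t + 1)


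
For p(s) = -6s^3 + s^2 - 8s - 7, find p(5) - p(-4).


p(5) = -772
p(-4) = 425
p(5) - p(-4) = -772 - 425 = -1197


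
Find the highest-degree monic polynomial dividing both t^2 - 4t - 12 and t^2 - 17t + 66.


Factor each:
  t^2 - 4t - 12 = (t - 6)(t + 2)
  t^2 - 17t + 66 = (t - 6)(t - 11)
Common monic factor: t - 6


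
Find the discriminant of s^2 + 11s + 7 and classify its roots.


D = b^2 - 4ac = (11)^2 - 4(1)(7) = 121 - 28 = 93
Since D > 0: two distinct irrational roots


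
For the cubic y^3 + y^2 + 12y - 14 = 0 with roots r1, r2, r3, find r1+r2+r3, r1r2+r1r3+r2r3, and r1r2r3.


Monic cubic y^3+by^2+cy+d=0: sum=-b, pairwise sum=c, product=-d.
b=1, c=12, d=-14
r1+r2+r3 = -1
r1r2+r1r3+r2r3 = 12
r1r2r3 = 14


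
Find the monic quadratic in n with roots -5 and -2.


p(n) = (n + 5)(n + 2)
Expand: n^2 + 7n + 10


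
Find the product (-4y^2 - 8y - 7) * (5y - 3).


Distribute each term of the first polynomial:
  (-4y^2)(5y - 3) = -20y^3 + 12y^2
  (-8y)(5y - 3) = -40y^2 + 24y
  (-7)(5y - 3) = -35y + 21
Sum: -20y^3 - 28y^2 - 11y + 21


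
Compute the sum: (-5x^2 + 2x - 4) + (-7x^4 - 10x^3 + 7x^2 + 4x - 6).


Align terms by degree and add:
  -5x^2 + 2x - 4
  -7x^4 - 10x^3 + 7x^2 + 4x - 6
= -7x^4 - 10x^3 + 2x^2 + 6x - 10


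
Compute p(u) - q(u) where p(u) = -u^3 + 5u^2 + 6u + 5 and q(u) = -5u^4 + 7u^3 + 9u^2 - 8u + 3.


Distribute the minus sign:
  (-u^3 + 5u^2 + 6u + 5)
- (-5u^4 + 7u^3 + 9u^2 - 8u + 3)
Negate second polynomial: 5u^4 - 7u^3 - 9u^2 + 8u - 3
Add: 5u^4 - 8u^3 - 4u^2 + 14u + 2


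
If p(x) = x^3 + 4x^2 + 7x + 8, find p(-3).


Using direct substitution:
  1 * (-3)^3 = -27
  4 * (-3)^2 = 36
  7 * (-3)^1 = -21
  constant: 8
Sum = -27 + 36 - 21 + 8 = -4


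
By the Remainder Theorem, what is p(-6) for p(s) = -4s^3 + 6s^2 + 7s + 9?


By the Remainder Theorem, the remainder equals p(-6):
  -4*(-6)^3 = 864
  6*(-6)^2 = 216
  7*(-6)^1 = -42
  constant: 9
Sum: 864 + 216 - 42 + 9 = 1047


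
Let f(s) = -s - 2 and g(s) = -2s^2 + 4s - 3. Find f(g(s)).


Substitute g(s) into f:
f(g(s)) = -1*(-2s^2 + 4s - 3) + (-2)
Expand and combine: 2s^2 - 4s + 1


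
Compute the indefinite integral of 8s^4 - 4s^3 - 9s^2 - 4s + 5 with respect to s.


Reverse power rule on each term:
  ∫ 8s^4 ds = (8/5)s^5
  ∫ -4s^3 ds = -s^4
  ∫ -9s^2 ds = -3s^3
  ∫ -4s ds = -2s^2
  ∫ 5 ds = 5s
F(s) = (8/5)s^5 - s^4 - 3s^3 - 2s^2 + 5s + C


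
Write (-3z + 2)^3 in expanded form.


Expand (-3z + 2)^3 by repeated multiplication:
  (-3z + 2)^2 = 9z^2 - 12z + 4
= -27z^3 + 54z^2 - 36z + 8


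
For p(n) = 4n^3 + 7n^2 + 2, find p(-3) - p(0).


p(-3) = -43
p(0) = 2
p(-3) - p(0) = -43 - 2 = -45


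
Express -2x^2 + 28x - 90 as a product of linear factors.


Roots satisfy r1 + r2 = -b/a = 14 and r1*r2 = c/a = 45.
So r1 = 9, r2 = 5.
-2x^2 + 28x - 90 = -2(x - r1)(x - r2) = -2(x - 9)(x - 5)


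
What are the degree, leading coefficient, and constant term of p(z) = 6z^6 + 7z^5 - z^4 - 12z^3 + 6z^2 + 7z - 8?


Highest power of z is 6, with coefficient 6. Constant term is -8.
Degree = 6, leading coefficient = 6, constant term = -8


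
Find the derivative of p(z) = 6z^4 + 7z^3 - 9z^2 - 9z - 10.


Apply the power rule term by term:
  d/dz(6z^4) = 24z^3
  d/dz(7z^3) = 21z^2
  d/dz(-9z^2) = -18z
  d/dz(-9z) = -9
  d/dz(-10) = 0
p'(z) = 24z^3 + 21z^2 - 18z - 9


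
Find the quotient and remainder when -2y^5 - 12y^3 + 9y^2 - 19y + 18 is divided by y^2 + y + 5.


(-2y^5 - 12y^3 + 9y^2 - 19y + 18) / (y^2 + y + 5)
Step 1: -2y^3 * (y^2 + y + 5) = -2y^5 - 2y^4 - 10y^3; subtract.
Step 2: 2y^2 * (y^2 + y + 5) = 2y^4 + 2y^3 + 10y^2; subtract.
Step 3: -4y * (y^2 + y + 5) = -4y^3 - 4y^2 - 20y; subtract.
Step 4: 3 * (y^2 + y + 5) = 3y^2 + 3y + 15; subtract.
Quotient: -2y^3 + 2y^2 - 4y + 3, Remainder: -2y + 3


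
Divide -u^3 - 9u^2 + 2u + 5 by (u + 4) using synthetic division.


Synthetic division with c = -4. Coefficients: -1, -9, 2, 5
Bring down -1.
  -1 * -4 = 4; 4 - 9 = -5
  -5 * -4 = 20; 20 + 2 = 22
  22 * -4 = -88; -88 + 5 = -83
Quotient: -u^2 - 5u + 22, Remainder: -83


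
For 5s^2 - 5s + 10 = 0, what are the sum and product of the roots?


For as^2+bs+c=0: sum = -b/a, product = c/a.
a=5, b=-5, c=10
Sum = -(-5)/5 = 1
Product = (10)/5 = 2


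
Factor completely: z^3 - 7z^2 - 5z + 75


Try integer roots (divisors of 75). z=-3: p(-3)=0.
Divide out (z + 3): quotient is z^2 - 10z + 25.
Factor the quadratic: (z - 5)(z - 5)
Result: (z + 3)(z - 5)(z - 5)


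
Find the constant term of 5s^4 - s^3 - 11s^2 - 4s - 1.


Read off the constant term: -1


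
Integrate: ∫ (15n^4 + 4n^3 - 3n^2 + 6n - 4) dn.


Reverse power rule on each term:
  ∫ 15n^4 dn = 3n^5
  ∫ 4n^3 dn = n^4
  ∫ -3n^2 dn = -n^3
  ∫ 6n dn = 3n^2
  ∫ -4 dn = -4n
F(n) = 3n^5 + n^4 - n^3 + 3n^2 - 4n + C


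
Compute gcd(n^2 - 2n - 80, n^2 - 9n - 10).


Factor each:
  n^2 - 2n - 80 = (n - 10)(n + 8)
  n^2 - 9n - 10 = (n - 10)(n + 1)
Common monic factor: n - 10


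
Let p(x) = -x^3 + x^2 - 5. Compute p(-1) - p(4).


p(-1) = -3
p(4) = -53
p(-1) - p(4) = -3 + 53 = 50


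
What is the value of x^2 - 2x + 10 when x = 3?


Using direct substitution:
  1 * (3)^2 = 9
  -2 * (3)^1 = -6
  constant: 10
Sum = 9 - 6 + 10 = 13


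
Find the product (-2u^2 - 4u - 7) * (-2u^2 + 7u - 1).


Distribute each term of the first polynomial:
  (-2u^2)(-2u^2 + 7u - 1) = 4u^4 - 14u^3 + 2u^2
  (-4u)(-2u^2 + 7u - 1) = 8u^3 - 28u^2 + 4u
  (-7)(-2u^2 + 7u - 1) = 14u^2 - 49u + 7
Sum: 4u^4 - 6u^3 - 12u^2 - 45u + 7


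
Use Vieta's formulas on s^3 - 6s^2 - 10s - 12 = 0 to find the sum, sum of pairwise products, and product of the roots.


Monic cubic s^3+bs^2+cs+d=0: sum=-b, pairwise sum=c, product=-d.
b=-6, c=-10, d=-12
r1+r2+r3 = 6
r1r2+r1r3+r2r3 = -10
r1r2r3 = 12


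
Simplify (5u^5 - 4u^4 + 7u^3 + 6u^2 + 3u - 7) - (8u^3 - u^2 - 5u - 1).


Distribute the minus sign:
  (5u^5 - 4u^4 + 7u^3 + 6u^2 + 3u - 7)
- (8u^3 - u^2 - 5u - 1)
Negate second polynomial: -8u^3 + u^2 + 5u + 1
Add: 5u^5 - 4u^4 - u^3 + 7u^2 + 8u - 6


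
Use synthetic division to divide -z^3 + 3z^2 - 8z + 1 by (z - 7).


Synthetic division with c = 7. Coefficients: -1, 3, -8, 1
Bring down -1.
  -1 * 7 = -7; -7 + 3 = -4
  -4 * 7 = -28; -28 - 8 = -36
  -36 * 7 = -252; -252 + 1 = -251
Quotient: -z^2 - 4z - 36, Remainder: -251


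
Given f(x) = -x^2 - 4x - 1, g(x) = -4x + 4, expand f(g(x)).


Substitute g(x) into f:
f(g(x)) = -1*(-4x + 4)^2 + (-4)*(-4x + 4) + (-1)
(-4x + 4)^2 = 16x^2 - 32x + 16
Expand and combine: -16x^2 + 48x - 33


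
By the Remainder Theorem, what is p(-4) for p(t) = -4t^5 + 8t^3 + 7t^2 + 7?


By the Remainder Theorem, the remainder equals p(-4):
  -4*(-4)^5 = 4096
  0*(-4)^4 = 0
  8*(-4)^3 = -512
  7*(-4)^2 = 112
  0*(-4)^1 = 0
  constant: 7
Sum: 4096 + 0 - 512 + 112 + 0 + 7 = 3703


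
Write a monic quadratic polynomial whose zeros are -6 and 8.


p(x) = (x + 6)(x - 8)
Expand: x^2 - 2x - 48


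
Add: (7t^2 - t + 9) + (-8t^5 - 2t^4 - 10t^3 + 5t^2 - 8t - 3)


Align terms by degree and add:
  7t^2 - t + 9
  -8t^5 - 2t^4 - 10t^3 + 5t^2 - 8t - 3
= -8t^5 - 2t^4 - 10t^3 + 12t^2 - 9t + 6


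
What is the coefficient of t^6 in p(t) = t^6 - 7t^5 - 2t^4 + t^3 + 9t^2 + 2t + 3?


Read off the coefficient of t^6: 1


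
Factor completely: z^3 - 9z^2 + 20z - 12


Try integer roots (divisors of -12). z=2: p(2)=0.
Divide out (z - 2): quotient is z^2 - 7z + 6.
Factor the quadratic: (z - 1)(z - 6)
Result: (z - 2)(z - 1)(z - 6)


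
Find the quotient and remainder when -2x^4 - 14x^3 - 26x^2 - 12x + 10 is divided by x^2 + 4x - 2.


(-2x^4 - 14x^3 - 26x^2 - 12x + 10) / (x^2 + 4x - 2)
Step 1: -2x^2 * (x^2 + 4x - 2) = -2x^4 - 8x^3 + 4x^2; subtract.
Step 2: -6x * (x^2 + 4x - 2) = -6x^3 - 24x^2 + 12x; subtract.
Step 3: -6 * (x^2 + 4x - 2) = -6x^2 - 24x + 12; subtract.
Quotient: -2x^2 - 6x - 6, Remainder: -2


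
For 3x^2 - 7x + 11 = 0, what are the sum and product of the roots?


For ax^2+bx+c=0: sum = -b/a, product = c/a.
a=3, b=-7, c=11
Sum = -(-7)/3 = 7/3
Product = (11)/3 = 11/3
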